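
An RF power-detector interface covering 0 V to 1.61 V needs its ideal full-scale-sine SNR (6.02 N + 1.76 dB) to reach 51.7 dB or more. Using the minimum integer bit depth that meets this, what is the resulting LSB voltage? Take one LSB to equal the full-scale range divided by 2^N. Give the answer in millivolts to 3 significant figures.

Full-scale range = 1.61 V.
N ≥ (51.7 − 1.76)/6.02 = 8.296 → N_min = 9.
Step size = 1.61/512 V = 3.14 mV.

3.14 mV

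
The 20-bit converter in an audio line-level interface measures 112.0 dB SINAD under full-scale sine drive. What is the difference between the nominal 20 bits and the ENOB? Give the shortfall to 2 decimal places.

N_eff = (112.0 − 1.76)/6.02 = 18.3123 bits.
Lost resolution: 20 − 18.3123 = 1.6877 bits.

1.69 bits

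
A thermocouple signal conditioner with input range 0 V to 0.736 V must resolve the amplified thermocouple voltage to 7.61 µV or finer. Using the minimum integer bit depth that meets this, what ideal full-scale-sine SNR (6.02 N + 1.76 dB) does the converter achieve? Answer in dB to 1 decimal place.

104.1 dB

V_FS = 0.736 V.
Levels needed ≥ 0.736/7.61 µV = 96710. 2^17 = 131072 suffices, so N_min = 17.
Ideal SNR at N = 17: 6.02·17 + 1.76 = 104.1 dB.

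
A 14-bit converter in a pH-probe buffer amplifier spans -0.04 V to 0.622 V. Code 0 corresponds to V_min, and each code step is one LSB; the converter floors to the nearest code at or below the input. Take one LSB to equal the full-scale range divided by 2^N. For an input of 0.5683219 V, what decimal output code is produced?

15055

Span: 0.622 V − (-0.04 V) = 0.662 V. LSB = 0.662 V / 2^14 ≈ 40.41 µV.
(V_in − V_min) × 2^14/range = (0.5683219 − (-0.04)) × 16384/0.662 = 15055.508.
Floor → code = 15055.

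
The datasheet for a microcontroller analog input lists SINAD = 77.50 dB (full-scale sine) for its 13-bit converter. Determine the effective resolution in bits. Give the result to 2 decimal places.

Inverting SNR = 6.02 N + 1.76: N_eff = (77.50 − 1.76)/6.02 = 12.5814.

12.58 bits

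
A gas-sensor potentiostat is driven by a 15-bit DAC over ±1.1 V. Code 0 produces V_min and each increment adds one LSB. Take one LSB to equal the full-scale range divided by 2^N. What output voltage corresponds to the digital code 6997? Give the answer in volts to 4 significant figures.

-0.6302 V

The full-scale span is 1.1 − (-1.1) = 2.2 V. LSB = 2.2 V / 2^15.
V_out = V_min + code × LSB = -1.1 V + 6997 × 2.2 V / 32768
      = -1.1 + 0.469769 = -0.630231 V.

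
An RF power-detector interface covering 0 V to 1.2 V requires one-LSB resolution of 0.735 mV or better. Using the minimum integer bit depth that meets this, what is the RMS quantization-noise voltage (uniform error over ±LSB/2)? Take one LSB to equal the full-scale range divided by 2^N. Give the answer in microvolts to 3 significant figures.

Full-scale range = 1.2 V.
1.2 V / 0.735 mV = 1633. Since 2^10 = 1024 and 2^11 = 2048, N = 11.
Step size = 1.2/2048 V = 0.58594 mV.
RMS noise = LSB/√12 = 169 µV.

169 µV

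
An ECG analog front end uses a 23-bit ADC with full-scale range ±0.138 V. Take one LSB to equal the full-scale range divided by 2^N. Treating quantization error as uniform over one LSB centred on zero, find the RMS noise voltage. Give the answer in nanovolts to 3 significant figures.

Full-scale range = 0.138 V − (-0.138 V) = 0.276 V.
One LSB is 0.276 V / 8388608 = 32.902 nV.
σ_q = LSB/√12 = 32.902 nV/3.4641 = 9.50 nV.

9.50 nV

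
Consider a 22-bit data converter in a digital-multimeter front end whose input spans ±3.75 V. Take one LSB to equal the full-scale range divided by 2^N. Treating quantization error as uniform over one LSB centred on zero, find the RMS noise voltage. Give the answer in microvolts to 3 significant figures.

The full-scale span is 3.75 − (-3.75) = 7.5 V.
LSB = 7.5 V ÷ 2^22 = 7.5/4194304 V = 1.7881 µV.
For a uniform distribution on [−LSB/2, +LSB/2], V_rms = LSB/√12 = 1.7881 µV/3.4641 = 0.516 µV.

0.516 µV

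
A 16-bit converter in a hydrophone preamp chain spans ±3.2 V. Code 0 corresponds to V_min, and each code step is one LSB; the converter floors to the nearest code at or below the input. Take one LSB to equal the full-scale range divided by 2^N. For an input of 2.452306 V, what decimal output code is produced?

57879

The full-scale span is 3.2 − (-3.2) = 6.4 V. LSB = 6.4 V / 2^16 ≈ 97.66 µV.
code = ⌊(V_in − V_min)/LSB⌋ = ⌊(V_in − V_min) × 2^16 / range⌋
     = ⌊(2.452306 − (-3.2)) × 65536 / 6.4⌋ = ⌊5.652306 × 65536/6.4⌋
     = ⌊57879.613⌋ = 57879.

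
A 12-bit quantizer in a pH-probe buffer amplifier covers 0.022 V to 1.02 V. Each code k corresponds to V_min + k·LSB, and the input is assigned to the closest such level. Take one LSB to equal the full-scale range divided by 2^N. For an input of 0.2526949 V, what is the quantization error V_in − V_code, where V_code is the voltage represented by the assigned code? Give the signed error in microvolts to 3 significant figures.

−43.9 µV

The full-scale span is 1.02 − (0.022) = 0.998 V. LSB = 0.998 V / 2^12 ≈ 243.7 µV.
Position in LSBs: (0.2526949 − (0.022)) × 4096/0.998 = 946.8200; rounding gives k = 947.
V_code = V_min + k × range/2^12 = 0.022 + 947 × 0.998/4096 = 0.2527387695 V.
V_in − V_code = 0.2526949 − (0.2527387695) = −43.9 µV.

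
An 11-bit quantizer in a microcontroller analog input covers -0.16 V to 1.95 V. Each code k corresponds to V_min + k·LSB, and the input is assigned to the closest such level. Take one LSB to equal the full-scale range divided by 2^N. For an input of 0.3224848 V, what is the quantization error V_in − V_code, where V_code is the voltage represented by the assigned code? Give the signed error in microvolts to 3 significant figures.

+317 µV

Full-scale range = 1.95 V − (-0.16 V) = 2.11 V. LSB = 2.11 V / 2^11 ≈ 1.030 mV.
(V_in − V_min)/LSB = (0.3224848 − (-0.16)) × 2048/2.11 = 468.3075 → nearest code k = 468.
V_code = V_min + k × range/2^11 = -0.16 + 468 × 2.11/2048 = 0.3221679688 V.
V_in − V_code = 0.3224848 − (0.3221679688) = +317 µV.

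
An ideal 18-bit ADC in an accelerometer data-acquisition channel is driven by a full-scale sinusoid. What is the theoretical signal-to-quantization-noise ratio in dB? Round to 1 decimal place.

For an ideal N-bit converter with full-scale sine input, SNR = 6.02 N + 1.76 dB. SNR = 6.02 × 18 + 1.76 = 108.36 + 1.76 = 110.12 dB.

110.1 dB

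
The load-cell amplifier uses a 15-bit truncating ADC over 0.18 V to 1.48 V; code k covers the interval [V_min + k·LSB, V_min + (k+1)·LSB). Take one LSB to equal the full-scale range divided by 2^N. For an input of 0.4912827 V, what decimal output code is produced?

7846

The full-scale span is 1.48 − (0.18) = 1.3 V. LSB = 1.3 V / 2^15 ≈ 39.67 µV.
(V_in − V_min) × 2^15/range = (0.4912827 − (0.18)) × 32768/1.3 = 7846.240.
Floor → code = 7846.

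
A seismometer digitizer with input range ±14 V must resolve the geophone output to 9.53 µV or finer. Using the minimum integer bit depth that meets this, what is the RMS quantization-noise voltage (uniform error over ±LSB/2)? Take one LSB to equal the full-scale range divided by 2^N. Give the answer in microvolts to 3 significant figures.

1.93 µV

Range = 14 − (-14) = 28 V.
28 V / 9.53 µV = 2.938e6. Since 2^21 = 2097152 and 2^22 = 4194304, N = 22.
LSB = 28 V ÷ 2^22 = 28/4194304 V = 6.6757 µV.
σ_q = LSB/√12 = 6.6757 µV/3.4641 = 1.93 µV.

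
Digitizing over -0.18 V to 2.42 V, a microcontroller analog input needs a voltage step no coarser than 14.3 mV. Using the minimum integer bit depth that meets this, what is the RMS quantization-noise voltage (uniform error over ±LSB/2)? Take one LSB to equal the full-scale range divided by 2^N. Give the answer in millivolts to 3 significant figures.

2.93 mV

Full-scale range = 2.42 V − (-0.18 V) = 2.6 V.
Required number of levels: 2.6/14.3 mV = 181.82; smallest N with 2^N ≥ that is 8.
LSB = 2.6 V ÷ 2^8 = 2.6/256 V = 10.156 mV.
V_rms = LSB/√12 = 2.93 mV.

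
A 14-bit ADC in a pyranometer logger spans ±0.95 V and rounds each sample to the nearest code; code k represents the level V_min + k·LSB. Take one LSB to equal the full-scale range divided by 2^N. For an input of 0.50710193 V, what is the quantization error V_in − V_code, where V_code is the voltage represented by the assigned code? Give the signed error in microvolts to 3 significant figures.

The full-scale span is 0.95 − (-0.95) = 1.9 V. LSB = 1.9 V / 2^14 ≈ 116.0 µV.
(0.50710193 − (-0.95)) / LSB = 1.45710193 × 16384/1.9 = 12564.8200. Nearest integer: k = 12565.
V_code = V_min + k × range/2^14 = -0.95 + 12565 × 1.9/16384 = 0.50712280273 V.
e = 0.50710193 − (0.50712280273) = −20.9 µV.

−20.9 µV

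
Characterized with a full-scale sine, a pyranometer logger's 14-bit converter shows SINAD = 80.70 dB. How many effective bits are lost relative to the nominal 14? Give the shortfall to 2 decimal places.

0.89 bits

Effective bits = (80.70 − 1.76)/6.02 = 13.1130.
Shortfall = 14 − 13.1130 = 0.8870 bits.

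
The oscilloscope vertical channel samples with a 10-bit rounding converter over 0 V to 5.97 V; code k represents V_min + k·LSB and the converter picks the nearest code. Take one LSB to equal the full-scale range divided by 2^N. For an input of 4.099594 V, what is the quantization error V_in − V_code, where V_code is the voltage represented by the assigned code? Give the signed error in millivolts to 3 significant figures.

Span = 5.97 V. LSB = 5.97 V / 2^10 ≈ 5.830 mV.
(4.099594 − (0)) / LSB = 4.099594 × 1024/5.97 = 703.1799. Nearest integer: k = 703.
V_code = V_min + k × range/2^10 = 0 + 703 × 5.97/1024 = 4.098544922 V.
Error = V_in − V_code = 4.099594 − (4.098544922) = +1.05 mV.

+1.05 mV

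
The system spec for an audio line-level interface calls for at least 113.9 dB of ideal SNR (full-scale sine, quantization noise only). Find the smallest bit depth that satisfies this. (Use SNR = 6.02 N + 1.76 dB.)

19 bits

6.02 N + 1.76 ≥ 113.9 gives N ≥ 18.628, so the minimum integer is 19.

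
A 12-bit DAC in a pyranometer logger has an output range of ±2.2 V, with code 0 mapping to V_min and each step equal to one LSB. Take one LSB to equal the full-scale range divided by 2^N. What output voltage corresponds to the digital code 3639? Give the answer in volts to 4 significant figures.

1.709 V

Range = 2.2 − (-2.2) = 4.4 V. LSB = 4.4 V / 2^12.
Output = V_min + (3639/4096) × range = -2.2 + 0.888428 × 4.4 V
      = -2.2 V + 3.90908 V = 1.70908 V.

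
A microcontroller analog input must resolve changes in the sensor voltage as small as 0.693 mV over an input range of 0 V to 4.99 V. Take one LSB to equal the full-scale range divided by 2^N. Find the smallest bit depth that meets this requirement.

13 bits

Range is 4.99 V.
Need 2^N ≥ 4.99 V / 0.693 mV = 7201 → N_min = 13.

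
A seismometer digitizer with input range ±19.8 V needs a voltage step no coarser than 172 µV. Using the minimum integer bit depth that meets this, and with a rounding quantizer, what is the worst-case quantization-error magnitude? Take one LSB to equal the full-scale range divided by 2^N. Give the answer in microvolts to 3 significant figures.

75.5 µV

Range = 19.8 − (-19.8) = 39.6 V.
39.6 V / 172 µV = 230200. Since 2^17 = 131072 and 2^18 = 262144, N = 18.
One LSB is 39.6 V / 262144 = 151.06 µV.
Max error for round-to-nearest is LSB/2 = 75.5 µV.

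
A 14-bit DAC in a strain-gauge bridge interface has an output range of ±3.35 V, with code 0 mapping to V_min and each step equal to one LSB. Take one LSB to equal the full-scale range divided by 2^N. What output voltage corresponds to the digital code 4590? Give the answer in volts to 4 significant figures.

-1.473 V

Full-scale range = 3.35 V − (-3.35 V) = 6.7 V. LSB = 6.7 V / 2^14.
V_out = -3.35 + 4590 × (6.7/16384) V
      = -3.35 + 1.87701 = -1.47299 V.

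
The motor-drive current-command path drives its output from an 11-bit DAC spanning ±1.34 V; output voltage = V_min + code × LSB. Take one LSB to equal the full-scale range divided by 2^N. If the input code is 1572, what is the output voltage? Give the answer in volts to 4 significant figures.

0.7171 V

The full-scale span is 1.34 − (-1.34) = 2.68 V. LSB = 2.68 V / 2^11.
V_out = -1.34 + 1572 × (2.68/2048) V
      = -1.34 + 2.05711 = 0.717109 V.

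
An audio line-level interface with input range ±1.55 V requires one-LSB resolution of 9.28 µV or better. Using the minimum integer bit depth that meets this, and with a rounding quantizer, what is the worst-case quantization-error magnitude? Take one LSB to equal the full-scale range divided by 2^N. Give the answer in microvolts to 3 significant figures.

2.96 µV

The full-scale span is 1.55 − (-1.55) = 3.1 V.
Required number of levels: 3.1/9.28 µV = 334050; smallest N with 2^N ≥ that is 19.
LSB = 3.1 V ÷ 2^19 = 3.1/524288 V = 5.9128 µV.
Half an LSB is 2.96 µV.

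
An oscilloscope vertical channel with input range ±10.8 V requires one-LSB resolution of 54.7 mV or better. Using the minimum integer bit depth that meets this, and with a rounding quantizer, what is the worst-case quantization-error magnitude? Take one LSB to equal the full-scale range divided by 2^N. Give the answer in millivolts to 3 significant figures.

Span: 10.8 V − (-10.8 V) = 21.6 V.
21.6 V / 54.7 mV = 394.9. Since 2^8 = 256 and 2^9 = 512, N = 9.
LSB = 21.6 V / 2^9 = 42.188 mV.
|e|_max = LSB/2 = 21.1 mV.

21.1 mV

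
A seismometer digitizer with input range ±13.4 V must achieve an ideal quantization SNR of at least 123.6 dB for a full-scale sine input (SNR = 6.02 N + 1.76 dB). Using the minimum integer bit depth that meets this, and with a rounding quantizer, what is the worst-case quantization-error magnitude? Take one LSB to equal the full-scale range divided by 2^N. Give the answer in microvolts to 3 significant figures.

6.39 µV

Span: 13.4 V − (-13.4 V) = 26.8 V.
Required N = ⌈(123.6 − 1.76)/6.02⌉ = ⌈20.239⌉ = 21.
One LSB is 26.8 V / 2097152 = 12.779 µV.
Max error for round-to-nearest is LSB/2 = 6.39 µV.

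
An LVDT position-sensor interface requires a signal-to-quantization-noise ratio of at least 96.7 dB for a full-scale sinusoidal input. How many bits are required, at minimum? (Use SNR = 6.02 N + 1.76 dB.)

N ≥ (96.7 − 1.76)/6.02 = 15.771 → N_min = 16.

16 bits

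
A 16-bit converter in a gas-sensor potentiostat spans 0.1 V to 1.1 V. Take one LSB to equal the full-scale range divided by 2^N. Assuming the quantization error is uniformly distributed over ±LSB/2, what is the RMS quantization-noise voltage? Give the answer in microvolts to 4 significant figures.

Span: 1.1 V − (0.1 V) = 1 V.
LSB = 1 V ÷ 2^16 = 1/65536 V = 15.2588 µV.
V_rms = LSB/√12 = 15.2588 µV / √12 = 4.405 µV.

4.405 µV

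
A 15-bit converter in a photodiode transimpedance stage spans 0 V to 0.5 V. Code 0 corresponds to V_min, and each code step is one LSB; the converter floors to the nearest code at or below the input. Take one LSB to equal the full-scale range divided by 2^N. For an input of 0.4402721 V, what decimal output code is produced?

28853

Full-scale range = 0.5 V. LSB = 0.5 V / 2^15 ≈ 15.26 µV.
(V_in − V_min) × 2^15/range = (0.4402721 − (0)) × 32768/0.5 = 28853.672.
Floor → code = 28853.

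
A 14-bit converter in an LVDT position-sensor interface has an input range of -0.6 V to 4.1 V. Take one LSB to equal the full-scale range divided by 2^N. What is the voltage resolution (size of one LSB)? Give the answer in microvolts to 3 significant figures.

287 µV

Range = 4.1 − (-0.6) = 4.7 V.
Number of codes = 2^14 = 16384.
LSB = 4.7 V / 2^14 = 287 µV.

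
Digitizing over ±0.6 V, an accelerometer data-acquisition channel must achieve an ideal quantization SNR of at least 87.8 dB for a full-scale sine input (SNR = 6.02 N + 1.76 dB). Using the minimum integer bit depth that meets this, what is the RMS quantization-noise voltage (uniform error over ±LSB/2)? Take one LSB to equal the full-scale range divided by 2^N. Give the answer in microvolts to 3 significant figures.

10.6 µV

The full-scale span is 0.6 − (-0.6) = 1.2 V.
Solving 6.02 N ≥ 87.8 − 1.76: N ≥ 14.292. Round up → N = 15.
LSB = 1.2 V / 2^15 = 36.621 µV.
V_rms = LSB/√12 = 10.6 µV.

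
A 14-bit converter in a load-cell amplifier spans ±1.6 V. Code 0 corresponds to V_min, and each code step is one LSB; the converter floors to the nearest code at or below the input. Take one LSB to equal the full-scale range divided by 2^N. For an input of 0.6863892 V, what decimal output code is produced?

Full-scale range = 1.6 V − (-1.6 V) = 3.2 V. LSB = 3.2 V / 2^14 ≈ 195.3 µV.
code = ⌊(V_in − V_min)/LSB⌋ = ⌊(V_in − V_min) × 2^14 / range⌋
     = ⌊(0.6863892 − (-1.6)) × 16384 / 3.2⌋ = ⌊2.2863892 × 16384/3.2⌋
     = ⌊11706.313⌋ = 11706.

11706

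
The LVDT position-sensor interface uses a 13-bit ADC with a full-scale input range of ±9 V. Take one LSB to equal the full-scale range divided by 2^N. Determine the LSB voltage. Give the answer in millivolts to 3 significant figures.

2.20 mV

Span: 9 V − (-9 V) = 18 V.
2^13 = 8192 levels.
LSB = 18 V / 2^13 = 2.20 mV.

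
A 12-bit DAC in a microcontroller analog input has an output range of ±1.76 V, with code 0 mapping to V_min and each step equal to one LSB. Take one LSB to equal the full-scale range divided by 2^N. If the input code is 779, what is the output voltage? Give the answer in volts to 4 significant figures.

The full-scale span is 1.76 − (-1.76) = 3.52 V. LSB = 3.52 V / 2^12.
V_out = V_min + code × LSB = -1.76 V + 779 × 3.52 V / 4096
      = -1.76 V + 0.669453 V = -1.09055 V.

-1.091 V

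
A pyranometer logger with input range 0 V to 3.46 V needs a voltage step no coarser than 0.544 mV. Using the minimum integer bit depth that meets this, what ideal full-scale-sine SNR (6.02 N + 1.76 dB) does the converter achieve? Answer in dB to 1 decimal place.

Range is 3.46 V.
Levels needed ≥ 3.46/0.544 mV = 6360. 2^13 = 8192 suffices, so N_min = 13.
SNR = 6.02 × 13 + 1.76 = 80.02 dB.

80.0 dB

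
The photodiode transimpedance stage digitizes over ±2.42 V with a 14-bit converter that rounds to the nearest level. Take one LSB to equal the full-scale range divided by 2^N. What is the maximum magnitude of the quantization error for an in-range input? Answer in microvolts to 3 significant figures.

148 µV

The full-scale span is 2.42 − (-2.42) = 4.84 V.
One LSB is 4.84 V / 16384 = 295.41 µV.
A rounding quantizer has |error| ≤ LSB/2 = 148 µV.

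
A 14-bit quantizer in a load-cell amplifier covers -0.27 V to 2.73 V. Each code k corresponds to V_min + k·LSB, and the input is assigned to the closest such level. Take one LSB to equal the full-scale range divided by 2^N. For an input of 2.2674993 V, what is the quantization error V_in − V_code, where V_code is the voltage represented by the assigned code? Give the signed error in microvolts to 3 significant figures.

+23.7 µV

Range = 2.73 − (-0.27) = 3 V. LSB = 3 V / 2^14 ≈ 183.1 µV.
Position in LSBs: (2.2674993 − (-0.27)) × 16384/3 = 13858.1295; rounding gives k = 13858.
V_code = V_min + k × range/2^14 = -0.27 + 13858 × 3/16384 = 2.2674755859 V.
Error = V_in − V_code = 2.2674993 − (2.2674755859) = +23.7 µV.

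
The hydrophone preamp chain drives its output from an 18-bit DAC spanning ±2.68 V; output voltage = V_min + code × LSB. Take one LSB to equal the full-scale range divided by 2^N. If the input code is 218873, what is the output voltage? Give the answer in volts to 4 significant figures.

1.795 V

Span: 2.68 V − (-2.68 V) = 5.36 V. LSB = 5.36 V / 2^18.
V_out = V_min + code × LSB = -2.68 V + 218873 × 5.36 V / 262144
      = -2.68 + 4.47525 = 1.79525 V.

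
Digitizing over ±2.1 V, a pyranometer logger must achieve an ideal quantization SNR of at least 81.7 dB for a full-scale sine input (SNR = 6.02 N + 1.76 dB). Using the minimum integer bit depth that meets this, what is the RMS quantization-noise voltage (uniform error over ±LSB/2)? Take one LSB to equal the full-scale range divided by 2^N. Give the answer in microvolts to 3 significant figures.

74.0 µV

The full-scale span is 2.1 − (-2.1) = 4.2 V.
6.02 N + 1.76 ≥ 81.7 gives N ≥ 13.279, so the minimum integer is 14.
Step size = 4.2/16384 V = 256.35 µV.
RMS noise = LSB/√12 = 74.0 µV.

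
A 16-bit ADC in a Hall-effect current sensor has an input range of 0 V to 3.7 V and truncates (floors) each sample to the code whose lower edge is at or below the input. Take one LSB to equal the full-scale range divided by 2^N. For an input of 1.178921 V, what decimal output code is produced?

20881

V_FS = 3.7 V. LSB = 3.7 V / 2^16 ≈ 56.46 µV.
(V_in − V_min) × 2^16/range = (1.178921 − (0)) × 65536/3.7 = 20881.559.
Floor → code = 20881.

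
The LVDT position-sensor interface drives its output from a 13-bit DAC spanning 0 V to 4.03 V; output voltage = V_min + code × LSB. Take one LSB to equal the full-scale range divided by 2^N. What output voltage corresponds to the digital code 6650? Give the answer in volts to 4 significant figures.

Span = 4.03 V. LSB = 4.03 V / 2^13.
V_out = V_min + code × LSB = 0 V + 6650 × 4.03 V / 8192
      = 0 V + 3.27142 V = 3.27142 V.

3.271 V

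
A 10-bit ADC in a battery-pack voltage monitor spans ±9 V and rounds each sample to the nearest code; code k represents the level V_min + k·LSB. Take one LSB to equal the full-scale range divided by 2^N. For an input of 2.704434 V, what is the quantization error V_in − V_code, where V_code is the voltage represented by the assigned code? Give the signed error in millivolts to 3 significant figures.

Full-scale range = 9 V − (-9 V) = 18 V. LSB = 18 V / 2^10 ≈ 17.58 mV.
Position in LSBs: (2.704434 − (-9)) × 1024/18 = 665.8522; rounding gives k = 666.
Reconstructed level: -9 + 666 × 18/1024 V = 2.707031250 V.
Error = V_in − V_code = 2.704434 − (2.707031250) = −2.60 mV.

−2.60 mV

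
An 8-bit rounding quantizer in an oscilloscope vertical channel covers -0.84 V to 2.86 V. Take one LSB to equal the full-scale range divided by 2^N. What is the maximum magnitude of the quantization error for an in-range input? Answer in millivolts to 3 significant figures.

Range = 2.86 − (-0.84) = 3.7 V.
Step size = 3.7/256 V = 14.453 mV.
|e|_max = LSB/2 = 7.23 mV.

7.23 mV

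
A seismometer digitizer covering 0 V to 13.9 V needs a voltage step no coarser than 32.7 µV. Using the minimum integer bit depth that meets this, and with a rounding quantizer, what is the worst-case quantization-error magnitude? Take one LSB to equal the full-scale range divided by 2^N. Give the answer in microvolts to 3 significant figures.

13.3 µV

Span = 13.9 V.
13.9 V / 32.7 µV = 425100. Since 2^18 = 262144 and 2^19 = 524288, N = 19.
Step size = 13.9/524288 V = 26.512 µV.
Half an LSB is 13.3 µV.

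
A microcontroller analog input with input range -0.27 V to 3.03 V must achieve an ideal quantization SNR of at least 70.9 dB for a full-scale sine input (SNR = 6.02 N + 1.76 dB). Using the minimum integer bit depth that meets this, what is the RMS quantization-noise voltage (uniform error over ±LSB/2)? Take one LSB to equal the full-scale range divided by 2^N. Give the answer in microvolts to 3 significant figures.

233 µV

The full-scale span is 3.03 − (-0.27) = 3.3 V.
N ≥ (70.9 − 1.76)/6.02 = 11.485 → N_min = 12.
LSB = 3.3 V / 2^12 = 0.80566 mV.
RMS noise = LSB/√12 = 233 µV.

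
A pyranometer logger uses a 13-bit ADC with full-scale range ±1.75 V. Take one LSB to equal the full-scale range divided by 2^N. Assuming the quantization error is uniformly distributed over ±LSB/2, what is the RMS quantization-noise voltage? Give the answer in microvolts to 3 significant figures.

Full-scale range = 1.75 V − (-1.75 V) = 3.5 V.
Step size = 3.5/8192 V = 427.25 µV.
RMS of a uniform error over width LSB is LSB/√12 = 123 µV.

123 µV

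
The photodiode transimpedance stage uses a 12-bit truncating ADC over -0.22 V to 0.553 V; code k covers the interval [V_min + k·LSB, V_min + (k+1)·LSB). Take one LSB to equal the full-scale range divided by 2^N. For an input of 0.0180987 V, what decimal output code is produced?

Span: 0.553 V − (-0.22 V) = 0.773 V. LSB = 0.773 V / 2^12 ≈ 188.7 µV.
V_in − V_min = 0.0180987 − (-0.22) = 0.2380987 V.
Divide by LSB: 0.2380987 × 4096/0.773 = 1261.6459.
Truncating gives code 1261.

1261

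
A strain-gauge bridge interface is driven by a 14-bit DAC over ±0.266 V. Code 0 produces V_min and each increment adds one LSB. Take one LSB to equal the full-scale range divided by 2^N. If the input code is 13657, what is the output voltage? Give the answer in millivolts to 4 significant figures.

Range = 0.266 − (-0.266) = 0.532 V. LSB = 0.532 V / 2^14.
V_out = -0.266 + 13657 × (0.532/16384) V
      = -0.266 + 0.443452 = 0.177452 V.

177.5 mV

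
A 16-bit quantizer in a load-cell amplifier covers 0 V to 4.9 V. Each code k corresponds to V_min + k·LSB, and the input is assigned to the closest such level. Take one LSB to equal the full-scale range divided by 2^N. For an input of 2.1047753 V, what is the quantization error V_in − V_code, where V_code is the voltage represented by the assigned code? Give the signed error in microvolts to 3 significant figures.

Full-scale range = 4.9 V. LSB = 4.9 V / 2^16 ≈ 74.77 µV.
(2.1047753 − (0)) / LSB = 2.1047753 × 65536/4.9 = 28150.7253. Nearest integer: k = 28151.
V_code = 0 + (28151/65536) × 4.9 = 2.1047958374 V.
e = 2.1047753 − (2.1047958374) = −20.5 µV.

−20.5 µV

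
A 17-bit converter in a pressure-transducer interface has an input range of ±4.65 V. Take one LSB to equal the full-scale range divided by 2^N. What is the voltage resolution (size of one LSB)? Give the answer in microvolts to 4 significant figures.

Range = 4.65 − (-4.65) = 9.3 V.
Number of codes = 2^17 = 131072.
Step size = 9.3/131072 V = 70.95 µV.

70.95 µV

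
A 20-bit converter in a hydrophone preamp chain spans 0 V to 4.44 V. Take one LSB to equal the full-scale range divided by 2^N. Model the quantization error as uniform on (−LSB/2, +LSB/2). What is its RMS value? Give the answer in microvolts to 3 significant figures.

1.22 µV

V_FS = 4.44 V.
Step size = 4.44/1048576 V = 4.2343 µV.
σ_q = LSB/√12 = 4.2343 µV/3.4641 = 1.22 µV.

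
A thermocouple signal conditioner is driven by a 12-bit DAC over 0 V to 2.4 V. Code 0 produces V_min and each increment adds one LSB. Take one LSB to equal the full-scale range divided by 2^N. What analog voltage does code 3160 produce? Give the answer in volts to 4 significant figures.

V_FS = 2.4 V. LSB = 2.4 V / 2^12.
Output = V_min + (3160/4096) × range = 0 + 0.771484 × 2.4 V
      = 0 + 1.85156 = 1.85156 V.

1.852 V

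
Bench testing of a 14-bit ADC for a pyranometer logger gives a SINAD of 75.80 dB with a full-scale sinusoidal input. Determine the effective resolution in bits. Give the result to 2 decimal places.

ENOB = (75.80 − 1.76)/6.02 = 12.2990 bits.

12.30 bits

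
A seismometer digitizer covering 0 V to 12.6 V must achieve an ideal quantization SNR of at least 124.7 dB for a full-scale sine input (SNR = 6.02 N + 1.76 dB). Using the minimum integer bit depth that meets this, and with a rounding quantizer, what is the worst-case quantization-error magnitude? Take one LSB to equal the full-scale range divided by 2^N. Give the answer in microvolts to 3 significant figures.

3.00 µV

Full-scale range = 12.6 V.
6.02 N + 1.76 ≥ 124.7 gives N ≥ 20.422, so the minimum integer is 21.
LSB = 12.6 V ÷ 2^21 = 12.6/2097152 V = 6.0081 µV.
Max error for round-to-nearest is LSB/2 = 3.00 µV.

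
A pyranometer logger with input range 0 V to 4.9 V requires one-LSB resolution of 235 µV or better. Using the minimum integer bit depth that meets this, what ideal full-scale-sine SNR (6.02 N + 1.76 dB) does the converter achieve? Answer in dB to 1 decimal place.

Full-scale range = 4.9 V.
Levels needed ≥ 4.9/235 µV = 20850. 2^15 = 32768 suffices, so N_min = 15.
6.02(15) + 1.76 = 92.06 dB.

92.1 dB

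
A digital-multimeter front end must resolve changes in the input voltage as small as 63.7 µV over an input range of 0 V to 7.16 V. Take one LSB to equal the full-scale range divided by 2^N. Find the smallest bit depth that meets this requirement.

17 bits

V_FS = 7.16 V.
7.16 V / 63.7 µV = 112400. Since 2^16 = 65536 and 2^17 = 131072, N = 17.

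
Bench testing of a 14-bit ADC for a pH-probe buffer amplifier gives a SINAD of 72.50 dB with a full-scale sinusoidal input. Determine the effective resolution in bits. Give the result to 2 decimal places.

ENOB = (SINAD − 1.76) / 6.02 = (72.50 − 1.76) / 6.02 = 70.74 / 6.02 = 11.7508.

11.75 bits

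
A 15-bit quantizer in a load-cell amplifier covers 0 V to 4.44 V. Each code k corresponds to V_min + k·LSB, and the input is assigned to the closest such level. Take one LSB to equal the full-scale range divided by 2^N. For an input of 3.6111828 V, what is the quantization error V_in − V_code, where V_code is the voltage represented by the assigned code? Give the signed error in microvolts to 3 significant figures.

Range is 4.44 V. LSB = 4.44 V / 2^15 ≈ 135.5 µV.
(V_in − V_min)/LSB = (3.6111828 − (0)) × 32768/4.44 = 26651.1797 → nearest code k = 26651.
Reconstructed level: 0 + 26651 × 4.44/32768 V = 3.6111584473 V.
V_in − V_code = 3.6111828 − (3.6111584473) = +24.4 µV.

+24.4 µV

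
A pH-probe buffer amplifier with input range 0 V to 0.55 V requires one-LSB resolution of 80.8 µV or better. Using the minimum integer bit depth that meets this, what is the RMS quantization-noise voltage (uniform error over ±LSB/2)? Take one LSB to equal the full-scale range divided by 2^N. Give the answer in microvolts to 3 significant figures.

19.4 µV

Span = 0.55 V.
Levels needed ≥ 0.55/80.8 µV = 6807. 2^13 = 8192 suffices, so N_min = 13.
LSB = 0.55 V ÷ 2^13 = 0.55/8192 V = 67.139 µV.
RMS noise = LSB/√12 = 19.4 µV.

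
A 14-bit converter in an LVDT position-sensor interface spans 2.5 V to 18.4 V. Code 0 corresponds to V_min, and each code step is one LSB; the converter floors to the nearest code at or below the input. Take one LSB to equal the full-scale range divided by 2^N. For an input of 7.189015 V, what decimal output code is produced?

4831

The full-scale span is 18.4 − (2.5) = 15.9 V. LSB = 15.9 V / 2^14 ≈ 0.9705 mV.
(V_in − V_min) × 2^14/range = (7.189015 − (2.5)) × 16384/15.9 = 4831.750.
Floor → code = 4831.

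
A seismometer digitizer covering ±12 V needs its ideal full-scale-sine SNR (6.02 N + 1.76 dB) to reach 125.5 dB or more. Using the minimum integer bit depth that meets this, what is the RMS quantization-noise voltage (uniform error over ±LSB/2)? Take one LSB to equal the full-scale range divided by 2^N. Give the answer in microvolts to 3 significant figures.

3.30 µV

Span: 12 V − (-12 V) = 24 V.
Required N = ⌈(125.5 − 1.76)/6.02⌉ = ⌈20.555⌉ = 21.
Step size = 24/2097152 V = 11.444 µV.
RMS noise = LSB/√12 = 3.30 µV.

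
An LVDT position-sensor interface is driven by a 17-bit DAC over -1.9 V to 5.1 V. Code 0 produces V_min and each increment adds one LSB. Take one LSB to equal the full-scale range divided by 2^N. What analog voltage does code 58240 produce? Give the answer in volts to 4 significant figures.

1.210 V

Range = 5.1 − (-1.9) = 7 V. LSB = 7 V / 2^17.
V_out = V_min + code × LSB = -1.9 V + 58240 × 7 V / 131072
      = -1.9 + 3.11035 = 1.21035 V.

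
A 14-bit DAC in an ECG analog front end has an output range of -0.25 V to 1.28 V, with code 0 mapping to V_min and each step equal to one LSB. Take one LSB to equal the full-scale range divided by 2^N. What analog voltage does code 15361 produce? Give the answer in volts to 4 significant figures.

1.184 V

The full-scale span is 1.28 − (-0.25) = 1.53 V. LSB = 1.53 V / 2^14.
V_out = -0.25 + 15361 × (1.53/16384) V
      = -0.25 + 1.43447 = 1.18447 V.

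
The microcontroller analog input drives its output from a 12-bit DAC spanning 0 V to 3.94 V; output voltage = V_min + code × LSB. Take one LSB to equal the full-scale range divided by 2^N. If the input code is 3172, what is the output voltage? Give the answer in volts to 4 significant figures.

Full-scale range = 3.94 V. LSB = 3.94 V / 2^12.
V_out = V_min + code × LSB = 0 V + 3172 × 3.94 V / 4096
      = 0 V + 3.05119 V = 3.05119 V.

3.051 V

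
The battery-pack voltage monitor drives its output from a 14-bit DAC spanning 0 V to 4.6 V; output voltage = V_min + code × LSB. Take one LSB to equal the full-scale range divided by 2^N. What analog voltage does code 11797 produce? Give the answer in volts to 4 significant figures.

3.312 V

Span = 4.6 V. LSB = 4.6 V / 2^14.
Output = V_min + (11797/16384) × range = 0 + 0.720032 × 4.6 V
      = 0 V + 3.31215 V = 3.31215 V.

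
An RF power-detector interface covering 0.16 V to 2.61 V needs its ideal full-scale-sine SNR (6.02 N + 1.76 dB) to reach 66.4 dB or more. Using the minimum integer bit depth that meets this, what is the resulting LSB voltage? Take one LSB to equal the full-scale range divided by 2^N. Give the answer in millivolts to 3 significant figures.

1.20 mV

The full-scale span is 2.61 − (0.16) = 2.45 V.
Solving 6.02 N ≥ 66.4 − 1.76: N ≥ 10.738. Round up → N = 11.
One LSB is 2.45 V / 2048 = 1.20 mV.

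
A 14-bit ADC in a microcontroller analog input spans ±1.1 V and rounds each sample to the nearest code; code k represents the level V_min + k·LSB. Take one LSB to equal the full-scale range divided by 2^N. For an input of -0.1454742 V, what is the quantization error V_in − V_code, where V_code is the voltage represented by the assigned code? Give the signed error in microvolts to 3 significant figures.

−51.8 µV

Range = 1.1 − (-1.1) = 2.2 V. LSB = 2.2 V / 2^14 ≈ 134.3 µV.
Position in LSBs: (-0.1454742 − (-1.1)) × 16384/2.2 = 7108.6140; rounding gives k = 7109.
V_code = V_min + k × range/2^14 = -1.1 + 7109 × 2.2/16384 = -0.14542236328 V.
e = -0.1454742 − (-0.14542236328) = −51.8 µV.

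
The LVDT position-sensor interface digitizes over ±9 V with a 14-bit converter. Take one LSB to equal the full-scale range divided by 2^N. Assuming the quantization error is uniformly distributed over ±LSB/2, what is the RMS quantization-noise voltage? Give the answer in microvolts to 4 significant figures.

317.1 µV

Span: 9 V − (-9 V) = 18 V.
One LSB is 18 V / 16384 = 1.09863 mV.
For a uniform distribution on [−LSB/2, +LSB/2], V_rms = LSB/√12 = 1.09863 mV/3.4641 = 317.1 µV.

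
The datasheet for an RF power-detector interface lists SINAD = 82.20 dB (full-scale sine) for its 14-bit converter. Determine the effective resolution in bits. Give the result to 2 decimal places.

13.36 bits

(82.20 − 1.76) / 6.02 = 80.44/6.02 = 13.3621 effective bits.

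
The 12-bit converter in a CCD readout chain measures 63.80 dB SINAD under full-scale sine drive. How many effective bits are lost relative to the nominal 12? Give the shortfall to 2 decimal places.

Effective bits = (63.80 − 1.76)/6.02 = 10.3056.
Lost resolution: 12 − 10.3056 = 1.6944 bits.

1.69 bits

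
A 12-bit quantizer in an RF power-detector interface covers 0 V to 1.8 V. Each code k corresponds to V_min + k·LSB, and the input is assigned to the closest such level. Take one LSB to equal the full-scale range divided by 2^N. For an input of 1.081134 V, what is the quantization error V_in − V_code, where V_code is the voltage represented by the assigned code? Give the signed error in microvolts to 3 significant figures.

+79.3 µV

Span = 1.8 V. LSB = 1.8 V / 2^12 ≈ 439.5 µV.
(1.081134 − (0)) / LSB = 1.081134 × 4096/1.8 = 2460.1805. Nearest integer: k = 2460.
Reconstructed level: 0 + 2460 × 1.8/4096 V = 1.081054688 V.
e = 1.081134 − (1.081054688) = +79.3 µV.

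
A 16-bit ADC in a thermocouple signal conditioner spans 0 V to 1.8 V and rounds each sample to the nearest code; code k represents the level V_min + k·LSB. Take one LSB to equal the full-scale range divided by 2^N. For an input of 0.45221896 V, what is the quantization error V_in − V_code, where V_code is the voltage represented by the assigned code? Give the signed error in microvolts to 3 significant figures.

−5.77 µV

Full-scale range = 1.8 V. LSB = 1.8 V / 2^16 ≈ 27.47 µV.
(0.45221896 − (0)) / LSB = 0.45221896 × 65536/1.8 = 16464.7899. Nearest integer: k = 16465.
V_code = V_min + k × range/2^16 = 0 + 16465 × 1.8/65536 = 0.45222473145 V.
Error = V_in − V_code = 0.45221896 − (0.45222473145) = −5.77 µV.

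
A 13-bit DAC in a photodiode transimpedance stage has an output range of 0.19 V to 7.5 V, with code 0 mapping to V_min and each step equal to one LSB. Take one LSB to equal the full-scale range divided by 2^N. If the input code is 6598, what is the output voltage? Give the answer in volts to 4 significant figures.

Full-scale range = 7.5 V − (0.19 V) = 7.31 V. LSB = 7.31 V / 2^13.
V_out = 0.19 + 6598 × (7.31/8192) V
      = 0.19 V + 5.88762 V = 6.07762 V.

6.078 V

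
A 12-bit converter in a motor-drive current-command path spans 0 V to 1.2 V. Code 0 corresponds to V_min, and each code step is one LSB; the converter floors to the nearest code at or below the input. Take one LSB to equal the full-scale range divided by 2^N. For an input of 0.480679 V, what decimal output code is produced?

Range is 1.2 V. LSB = 1.2 V / 2^12 ≈ 293.0 µV.
code = ⌊(V_in − V_min)/LSB⌋ = ⌊(V_in − V_min) × 2^12 / range⌋
     = ⌊(0.480679 − (0)) × 4096 / 1.2⌋ = ⌊0.480679 × 4096/1.2⌋
     = ⌊1640.718⌋ = 1640.

1640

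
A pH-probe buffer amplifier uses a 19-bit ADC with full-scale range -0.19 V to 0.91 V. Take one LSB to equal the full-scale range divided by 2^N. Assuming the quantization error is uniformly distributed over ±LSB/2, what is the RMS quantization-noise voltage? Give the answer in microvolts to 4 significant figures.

0.6057 µV

Range = 0.91 − (-0.19) = 1.1 V.
LSB = 1.1 V / 2^19 = 2.09808 µV.
For a uniform distribution on [−LSB/2, +LSB/2], V_rms = LSB/√12 = 2.09808 µV/3.4641 = 0.6057 µV.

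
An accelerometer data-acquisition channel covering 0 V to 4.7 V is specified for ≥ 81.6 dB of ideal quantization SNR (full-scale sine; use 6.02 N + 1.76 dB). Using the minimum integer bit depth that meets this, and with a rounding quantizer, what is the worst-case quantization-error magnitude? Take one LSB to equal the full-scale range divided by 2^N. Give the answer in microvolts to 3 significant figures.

Full-scale range = 4.7 V.
N ≥ (81.6 − 1.76)/6.02 = 13.262 → N_min = 14.
LSB = 4.7 V / 2^14 = 286.87 µV.
Half an LSB is 143 µV.

143 µV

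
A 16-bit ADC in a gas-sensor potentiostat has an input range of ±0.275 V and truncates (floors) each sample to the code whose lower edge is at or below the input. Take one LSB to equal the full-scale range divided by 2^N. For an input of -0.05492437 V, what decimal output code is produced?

26223

The full-scale span is 0.275 − (-0.275) = 0.55 V. LSB = 0.55 V / 2^16 ≈ 8.392 µV.
V_in − V_min = -0.05492437 − (-0.275) = 0.22007563 V.
Divide by LSB: 0.22007563 × 65536/0.55 = 26223.4118.
Truncating gives code 26223.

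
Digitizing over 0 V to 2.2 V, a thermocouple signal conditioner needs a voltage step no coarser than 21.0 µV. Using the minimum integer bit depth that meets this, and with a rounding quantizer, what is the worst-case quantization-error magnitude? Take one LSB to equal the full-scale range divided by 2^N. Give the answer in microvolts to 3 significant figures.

V_FS = 2.2 V.
Levels needed ≥ 2.2/21.0 µV = 104800. 2^17 = 131072 suffices, so N_min = 17.
One LSB is 2.2 V / 131072 = 16.785 µV.
Half an LSB is 8.39 µV.

8.39 µV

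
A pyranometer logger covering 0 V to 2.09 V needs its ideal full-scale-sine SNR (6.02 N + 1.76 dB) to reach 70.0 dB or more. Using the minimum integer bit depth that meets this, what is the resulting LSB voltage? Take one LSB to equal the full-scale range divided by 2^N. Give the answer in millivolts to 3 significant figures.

0.510 mV

Range is 2.09 V.
N ≥ (70.0 − 1.76)/6.02 = 11.336 → N_min = 12.
LSB = 2.09 V ÷ 2^12 = 2.09/4096 V = 0.510 mV.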